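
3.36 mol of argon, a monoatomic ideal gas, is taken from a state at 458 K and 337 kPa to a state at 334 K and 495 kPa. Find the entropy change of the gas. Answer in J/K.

ΔS = -32.8 J/K

ΔS = nC_p ln(T₂/T₁) − nR ln(P₂/P₁), with C_p = 5R/2 = 20.79 J mol⁻¹ K⁻¹ for a monoatomic ideal gas.
ΔS = 3.36 × [20.79 × ln(334/458) − 8.314 × ln(495/337)] = -32.8 J/K.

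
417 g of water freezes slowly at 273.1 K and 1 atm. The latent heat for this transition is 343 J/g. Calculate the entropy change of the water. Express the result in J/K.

Heat released by the substance: Q = −mL = −417 × 343 = −143031 J.
At constant T, ΔS = Q_rev/T = −143031 / 273.1 = -524 J/K.

ΔS = -524 J/K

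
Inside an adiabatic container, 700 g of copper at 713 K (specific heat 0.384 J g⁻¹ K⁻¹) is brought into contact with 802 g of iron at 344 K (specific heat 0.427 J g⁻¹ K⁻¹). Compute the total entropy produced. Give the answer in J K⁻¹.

Energy balance: T_f = (m₁c₁T₁ + m₂c₂T₂)/(m₁c₁ + m₂c₂) = 506.27 K.
ΔS₁ = m₁c₁ ln(T_f/T₁) = 268.8 × ln(506.27/713) = -92.04 J/K.
ΔS₂ = m₂c₂ ln(T_f/T₂) = 342.454 × ln(506.27/344) = 132.3 J/K.
ΔS_total = -92.04 + 132.3 = 40.3 J/K.

ΔS_total = 40.3 J/K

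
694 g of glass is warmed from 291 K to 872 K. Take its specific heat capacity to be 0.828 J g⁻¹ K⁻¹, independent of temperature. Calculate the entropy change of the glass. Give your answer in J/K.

ΔS = 631 J/K

ΔS = ∫dQ_rev/T = m c ln(T₂/T₁) = 694 × 0.828 × ln(872/291) = 631 J/K.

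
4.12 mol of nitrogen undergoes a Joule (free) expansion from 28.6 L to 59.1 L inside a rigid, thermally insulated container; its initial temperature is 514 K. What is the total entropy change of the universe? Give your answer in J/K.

ΔS_universe = 24.9 J/K

For an ideal gas in free expansion Q = 0 and W = 0, so T is unchanged.
Entropy is a state function; using a reversible isothermal path, ΔS_gas = nR ln(V₂/V₁) = 4.12 × 8.314 × ln(59.1/28.6) = 24.9 J/K.
The insulated surroundings exchange no heat, so ΔS_surr = 0 and ΔS_universe = ΔS_gas.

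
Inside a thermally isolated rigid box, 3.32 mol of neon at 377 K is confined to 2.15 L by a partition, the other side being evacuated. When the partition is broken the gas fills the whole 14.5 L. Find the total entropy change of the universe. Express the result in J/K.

No heat is exchanged and no work is done, so the ideal-gas temperature stays constant.
Entropy is a state function; using a reversible isothermal path, ΔS_gas = nR ln(V₂/V₁) = 3.32 × 8.314 × ln(14.5/2.15) = 52.7 J/K.
The insulated surroundings exchange no heat, so ΔS_surr = 0 and ΔS_universe = ΔS_gas.

ΔS_universe = 52.7 J/K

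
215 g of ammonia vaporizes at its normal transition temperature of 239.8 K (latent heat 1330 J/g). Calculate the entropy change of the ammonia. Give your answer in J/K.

ΔS = 1190 J/K

Heat absorbed by the substance: Q = mL = 215 × 1330 = 285950 J.
At constant T, ΔS = Q_rev/T = 285950 / 239.8 = 1190 J/K.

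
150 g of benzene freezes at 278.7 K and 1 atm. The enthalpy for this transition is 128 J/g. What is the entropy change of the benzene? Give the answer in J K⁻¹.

ΔS = -68.9 J/K

Heat released by the substance: Q = −mL = −150 × 128 = −19200 J.
At constant T, ΔS = Q_rev/T = −19200 / 278.7 = -68.9 J/K.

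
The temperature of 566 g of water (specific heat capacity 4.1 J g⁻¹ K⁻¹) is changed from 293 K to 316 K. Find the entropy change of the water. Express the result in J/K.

ΔS = ∫dQ_rev/T = m c ln(T₂/T₁) = 566 × 4.1 × ln(316/293) = 175 J/K.

ΔS = 175 J/K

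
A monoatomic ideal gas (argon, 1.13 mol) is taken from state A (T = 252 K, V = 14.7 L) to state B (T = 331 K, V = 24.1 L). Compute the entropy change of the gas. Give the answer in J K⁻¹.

Entropy is a state function: ΔS = nC_V ln(T₂/T₁) + nR ln(V₂/V₁), with C_V = 3R/2 = 12.47 J mol⁻¹ K⁻¹ for a monoatomic ideal gas.
ΔS = 1.13 × [12.47 × ln(331/252) + 8.314 × ln(24.1/14.7)] = 8.49 J/K.

ΔS = 8.49 J/K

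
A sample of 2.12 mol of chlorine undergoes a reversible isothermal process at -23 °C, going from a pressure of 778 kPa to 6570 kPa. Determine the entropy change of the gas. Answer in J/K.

ΔS_gas = -37.6 J/K

For an isothermal ideal gas ΔS_gas = nR ln(P₁/P₂) = 2.12 × 8.314 × ln(778/6570) = -37.6 J/K.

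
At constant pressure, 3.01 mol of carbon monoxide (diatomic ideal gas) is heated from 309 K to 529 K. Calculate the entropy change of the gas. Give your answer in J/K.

At constant pressure, ΔS = nC_p ln(T₂/T₁) with C_p = 7R/2 = 29.1 J mol⁻¹ K⁻¹.
ΔS = 3.01 × 29.1 × ln(529/309) = 47.1 J/K.

ΔS = 47.1 J/K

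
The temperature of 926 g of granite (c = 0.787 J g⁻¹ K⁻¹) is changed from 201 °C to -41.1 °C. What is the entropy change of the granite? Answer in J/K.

ΔS = -521 J/K

In kelvin: T₁ = 474.15 K, T₂ = 232.05 K. ΔS = ∫dQ_rev/T = m c ln(T₂/T₁) = 926 × 0.787 × ln(232.05/474.15) = -521 J/K.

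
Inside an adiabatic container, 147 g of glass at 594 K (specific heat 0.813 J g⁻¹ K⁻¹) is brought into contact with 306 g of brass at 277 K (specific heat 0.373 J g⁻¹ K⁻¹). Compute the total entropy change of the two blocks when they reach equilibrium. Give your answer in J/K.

Energy balance: T_f = (m₁c₁T₁ + m₂c₂T₂)/(m₁c₁ + m₂c₂) = 439.14 K.
ΔS₁ = m₁c₁ ln(T_f/T₁) = 119.511 × ln(439.14/594) = -36.1 J/K.
ΔS₂ = m₂c₂ ln(T_f/T₂) = 114.138 × ln(439.14/277) = 52.6 J/K.
ΔS_total = -36.1 + 52.6 = 16.5 J/K.

ΔS_total = 16.5 J/K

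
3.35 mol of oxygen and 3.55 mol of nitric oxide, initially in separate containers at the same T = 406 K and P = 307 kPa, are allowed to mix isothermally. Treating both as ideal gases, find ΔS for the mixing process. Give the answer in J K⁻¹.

Mole fractions: x_A = 3.35/6.9 = 0.486, x_B = 0.514.
ΔS_mix = −R(n_A ln x_A + n_B ln x_B) = −8.314 × (3.35 ln 0.486 + 3.55 ln 0.514) = 39.7 J/K.

ΔS_mix = 39.7 J/K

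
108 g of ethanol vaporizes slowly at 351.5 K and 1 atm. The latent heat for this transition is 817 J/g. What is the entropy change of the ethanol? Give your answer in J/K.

Heat absorbed by the substance: Q = mL = 108 × 817 = 88236 J.
At constant T, ΔS = Q_rev/T = 88236 / 351.5 = 251 J/K.

ΔS = 251 J/K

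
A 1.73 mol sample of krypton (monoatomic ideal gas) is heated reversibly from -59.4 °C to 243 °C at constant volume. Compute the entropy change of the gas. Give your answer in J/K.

ΔS = 19 J/K

In kelvin: T₁ = 213.75 K, T₂ = 516.15 K. At constant volume, ΔS = nC_V ln(T₂/T₁) with C_V = 3R/2 = 12.47 J mol⁻¹ K⁻¹.
ΔS = 1.73 × 12.47 × ln(516.15/213.75) = 19 J/K.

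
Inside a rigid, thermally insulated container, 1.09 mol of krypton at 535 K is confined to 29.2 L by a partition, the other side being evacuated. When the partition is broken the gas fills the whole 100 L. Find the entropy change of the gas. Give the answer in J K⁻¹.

For an ideal gas in free expansion Q = 0 and W = 0, so T is unchanged.
Entropy is a state function; using a reversible isothermal path, ΔS_gas = nR ln(V₂/V₁) = 1.09 × 8.314 × ln(100/29.2) = 11.2 J/K.

ΔS_gas = 11.2 J/K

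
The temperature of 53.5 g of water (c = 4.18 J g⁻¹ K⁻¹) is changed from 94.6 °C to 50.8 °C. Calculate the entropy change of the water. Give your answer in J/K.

In kelvin: T₁ = 367.75 K, T₂ = 323.95 K. ΔS = ∫dQ_rev/T = m c ln(T₂/T₁) = 53.5 × 4.18 × ln(323.95/367.75) = -28.4 J/K.

ΔS = -28.4 J/K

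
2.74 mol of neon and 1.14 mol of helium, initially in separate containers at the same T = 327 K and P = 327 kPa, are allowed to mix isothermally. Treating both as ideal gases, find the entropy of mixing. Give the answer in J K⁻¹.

ΔS_mix = 19.5 J/K

Mole fractions: x_A = 2.74/3.88 = 0.706, x_B = 0.294.
ΔS_mix = −R(n_A ln x_A + n_B ln x_B) = −8.314 × (2.74 ln 0.706 + 1.14 ln 0.294) = 19.5 J/K.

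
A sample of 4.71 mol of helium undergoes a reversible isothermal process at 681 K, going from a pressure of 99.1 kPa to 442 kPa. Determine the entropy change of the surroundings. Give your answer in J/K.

For an isothermal ideal gas ΔS_gas = nR ln(P₁/P₂) = 4.71 × 8.314 × ln(99.1/442) = -58.5 J/K.
The process is reversible, so ΔS_surr = −ΔS_gas = 58.5 J/K and ΔS_universe = 0.

ΔS_surr = 58.5 J/K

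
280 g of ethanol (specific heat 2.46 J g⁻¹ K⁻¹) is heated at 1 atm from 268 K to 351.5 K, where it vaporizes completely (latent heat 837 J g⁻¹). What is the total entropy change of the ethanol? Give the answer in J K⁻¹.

ΔS = 854 J/K

Warming step: ΔS₁ = m c ln(T_tr/T_i) = 280 × 2.46 × ln(351.5/268) = 186.8 J/K.
Phase change: ΔS₂ = +mL/T_tr = 280 × 837 / 351.5 = 666.7 J/K.
ΔS_total = (186.8) + (666.7) = 854 J/K.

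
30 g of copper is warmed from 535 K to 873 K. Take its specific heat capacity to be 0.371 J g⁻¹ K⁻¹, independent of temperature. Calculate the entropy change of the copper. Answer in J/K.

ΔS = 5.45 J/K

ΔS = ∫dQ_rev/T = m c ln(T₂/T₁) = 30 × 0.371 × ln(873/535) = 5.45 J/K.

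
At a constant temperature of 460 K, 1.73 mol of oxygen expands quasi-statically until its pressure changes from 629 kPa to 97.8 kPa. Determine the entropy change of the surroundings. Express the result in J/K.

For an isothermal ideal gas ΔS_gas = nR ln(P₁/P₂) = 1.73 × 8.314 × ln(629/97.8) = 26.8 J/K.
The process is reversible, so ΔS_surr = −ΔS_gas = -26.8 J/K and ΔS_universe = 0.

ΔS_surr = -26.8 J/K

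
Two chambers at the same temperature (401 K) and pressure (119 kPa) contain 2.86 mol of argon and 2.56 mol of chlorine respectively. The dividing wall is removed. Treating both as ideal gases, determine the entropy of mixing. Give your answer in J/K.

Mole fractions: x_A = 2.86/5.42 = 0.528, x_B = 0.472.
ΔS_mix = −R(n_A ln x_A + n_B ln x_B) = −8.314 × (2.86 ln 0.528 + 2.56 ln 0.472) = 31.2 J/K.

ΔS_mix = 31.2 J/K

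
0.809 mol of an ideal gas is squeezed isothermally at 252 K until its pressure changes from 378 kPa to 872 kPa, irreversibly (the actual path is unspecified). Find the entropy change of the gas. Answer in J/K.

ΔS_gas = -5.62 J/K

Entropy is a state function, so ΔS_gas depends only on the end states.
For an isothermal ideal gas ΔS_gas = nR ln(P₁/P₂) = 0.809 × 8.314 × ln(378/872) = -5.62 J/K.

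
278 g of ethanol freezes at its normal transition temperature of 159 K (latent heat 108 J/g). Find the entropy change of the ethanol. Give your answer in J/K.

Heat released by the substance: Q = −mL = −278 × 108 = −30024 J.
At constant T, ΔS = Q_rev/T = −30024 / 159 = -189 J/K.

ΔS = -189 J/K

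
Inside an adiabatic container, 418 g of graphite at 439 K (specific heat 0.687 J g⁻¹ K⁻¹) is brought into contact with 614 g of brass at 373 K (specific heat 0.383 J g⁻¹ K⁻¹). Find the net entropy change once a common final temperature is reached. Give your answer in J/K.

ΔS_total = 1.7 J/K

Energy balance: T_f = (m₁c₁T₁ + m₂c₂T₂)/(m₁c₁ + m₂c₂) = 409.29 K.
ΔS₁ = m₁c₁ ln(T_f/T₁) = 287.166 × ln(409.29/439) = -20.13 J/K.
ΔS₂ = m₂c₂ ln(T_f/T₂) = 235.162 × ln(409.29/373) = 21.83 J/K.
ΔS_total = -20.13 + 21.83 = 1.7 J/K.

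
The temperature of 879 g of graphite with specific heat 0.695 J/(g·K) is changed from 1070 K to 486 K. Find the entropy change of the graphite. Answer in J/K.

ΔS = -482 J/K

ΔS = ∫dQ_rev/T = m c ln(T₂/T₁) = 879 × 0.695 × ln(486/1070) = -482 J/K.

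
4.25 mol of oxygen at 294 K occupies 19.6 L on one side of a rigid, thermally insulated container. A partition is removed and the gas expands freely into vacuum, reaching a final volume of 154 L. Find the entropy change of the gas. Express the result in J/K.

No heat is exchanged and no work is done, so the ideal-gas temperature stays constant.
Entropy is a state function; using a reversible isothermal path, ΔS_gas = nR ln(V₂/V₁) = 4.25 × 8.314 × ln(154/19.6) = 72.8 J/K.

ΔS_gas = 72.8 J/K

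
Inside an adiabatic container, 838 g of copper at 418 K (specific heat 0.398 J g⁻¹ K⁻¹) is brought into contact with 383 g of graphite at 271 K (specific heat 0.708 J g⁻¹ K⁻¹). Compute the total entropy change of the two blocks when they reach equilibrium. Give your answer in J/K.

ΔS_total = 13.7 J/K

Energy balance: T_f = (m₁c₁T₁ + m₂c₂T₂)/(m₁c₁ + m₂c₂) = 352.08 K.
ΔS₁ = m₁c₁ ln(T_f/T₁) = 333.524 × ln(352.08/418) = -57.24 J/K.
ΔS₂ = m₂c₂ ln(T_f/T₂) = 271.164 × ln(352.08/271) = 70.97 J/K.
ΔS_total = -57.24 + 70.97 = 13.7 J/K.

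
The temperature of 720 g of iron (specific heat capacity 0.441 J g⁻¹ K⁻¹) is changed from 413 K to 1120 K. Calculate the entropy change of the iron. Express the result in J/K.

ΔS = ∫dQ_rev/T = m c ln(T₂/T₁) = 720 × 0.441 × ln(1120/413) = 317 J/K.

ΔS = 317 J/K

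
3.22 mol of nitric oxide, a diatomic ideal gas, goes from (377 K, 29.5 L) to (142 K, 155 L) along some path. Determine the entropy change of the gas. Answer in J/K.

ΔS = -20.9 J/K

Entropy is a state function: ΔS = nC_V ln(T₂/T₁) + nR ln(V₂/V₁), with C_V = 5R/2 = 20.79 J mol⁻¹ K⁻¹ for a diatomic ideal gas.
ΔS = 3.22 × [20.79 × ln(142/377) + 8.314 × ln(155/29.5)] = -20.9 J/K.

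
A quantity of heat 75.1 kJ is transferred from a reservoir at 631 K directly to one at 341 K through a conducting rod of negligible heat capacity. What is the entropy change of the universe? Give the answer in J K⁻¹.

ΔS_total = 101 J/K

ΔS_hot = −Q/T_H = −75100/631 = -119 J/K and ΔS_cold = +Q/T_C = 75100/341 = 220.2 J/K.
ΔS_total = -119 + 220.2 = 101 J/K, positive as the second law requires.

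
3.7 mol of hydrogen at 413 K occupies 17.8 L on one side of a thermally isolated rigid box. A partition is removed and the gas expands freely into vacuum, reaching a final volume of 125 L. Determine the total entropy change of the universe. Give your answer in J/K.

ΔS_universe = 60 J/K

For an ideal gas in free expansion Q = 0 and W = 0, so T is unchanged.
Entropy is a state function; using a reversible isothermal path, ΔS_gas = nR ln(V₂/V₁) = 3.7 × 8.314 × ln(125/17.8) = 60 J/K.
The insulated surroundings exchange no heat, so ΔS_surr = 0 and ΔS_universe = ΔS_gas.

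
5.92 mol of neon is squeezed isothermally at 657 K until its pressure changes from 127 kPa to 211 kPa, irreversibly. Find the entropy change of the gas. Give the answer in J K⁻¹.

Entropy is a state function, so ΔS_gas depends only on the end states.
For an isothermal ideal gas ΔS_gas = nR ln(P₁/P₂) = 5.92 × 8.314 × ln(127/211) = -25 J/K.

ΔS_gas = -25 J/K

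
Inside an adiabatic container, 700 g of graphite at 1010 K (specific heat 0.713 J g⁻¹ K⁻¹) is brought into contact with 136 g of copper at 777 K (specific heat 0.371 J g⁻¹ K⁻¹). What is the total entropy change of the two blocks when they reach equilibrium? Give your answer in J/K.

ΔS_total = 1.47 J/K

Energy balance: T_f = (m₁c₁T₁ + m₂c₂T₂)/(m₁c₁ + m₂c₂) = 988.61 K.
ΔS₁ = m₁c₁ ln(T_f/T₁) = 499.1 × ln(988.61/1010) = -10.68 J/K.
ΔS₂ = m₂c₂ ln(T_f/T₂) = 50.456 × ln(988.61/777) = 12.15 J/K.
ΔS_total = -10.68 + 12.15 = 1.47 J/K.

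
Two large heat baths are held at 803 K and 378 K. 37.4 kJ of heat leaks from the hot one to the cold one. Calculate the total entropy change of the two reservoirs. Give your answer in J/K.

ΔS_hot = −Q/T_H = −37400/803 = -46.58 J/K and ΔS_cold = +Q/T_C = 37400/378 = 98.94 J/K.
ΔS_total = -46.58 + 98.94 = 52.4 J/K, positive as the second law requires.

ΔS_total = 52.4 J/K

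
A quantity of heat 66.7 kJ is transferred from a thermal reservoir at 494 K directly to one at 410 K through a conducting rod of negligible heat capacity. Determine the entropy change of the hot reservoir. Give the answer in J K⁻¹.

ΔS_hot = -135 J/K

The hot reservoir loses heat Q, so ΔS_hot = −Q/T_H = −66700/494 = -135 J/K.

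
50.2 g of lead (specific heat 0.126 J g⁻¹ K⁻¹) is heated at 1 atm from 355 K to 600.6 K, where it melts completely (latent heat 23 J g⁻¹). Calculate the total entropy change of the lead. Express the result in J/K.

Warming step: ΔS₁ = m c ln(T_tr/T_i) = 50.2 × 0.126 × ln(600.6/355) = 3.326 J/K.
Phase change: ΔS₂ = +mL/T_tr = 50.2 × 23 / 600.6 = 1.922 J/K.
ΔS_total = (3.326) + (1.922) = 5.25 J/K.

ΔS = 5.25 J/K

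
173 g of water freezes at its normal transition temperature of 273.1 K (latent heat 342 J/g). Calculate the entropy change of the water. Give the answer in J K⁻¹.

Heat released by the substance: Q = −mL = −173 × 342 = −59166 J.
At constant T, ΔS = Q_rev/T = −59166 / 273.1 = -217 J/K.

ΔS = -217 J/K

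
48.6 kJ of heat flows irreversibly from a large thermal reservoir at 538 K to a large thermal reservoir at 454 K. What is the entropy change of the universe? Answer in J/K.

ΔS_hot = −Q/T_H = −48600/538 = -90.33 J/K and ΔS_cold = +Q/T_C = 48600/454 = 107 J/K.
ΔS_total = -90.33 + 107 = 16.7 J/K, positive as the second law requires.

ΔS_total = 16.7 J/K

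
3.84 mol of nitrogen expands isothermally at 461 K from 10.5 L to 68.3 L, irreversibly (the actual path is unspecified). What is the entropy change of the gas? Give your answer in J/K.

Entropy is a state function, so ΔS_gas depends only on the end states.
For an isothermal ideal gas ΔS_gas = nR ln(V₂/V₁) = 3.84 × 8.314 × ln(68.3/10.5) = 59.8 J/K.

ΔS_gas = 59.8 J/K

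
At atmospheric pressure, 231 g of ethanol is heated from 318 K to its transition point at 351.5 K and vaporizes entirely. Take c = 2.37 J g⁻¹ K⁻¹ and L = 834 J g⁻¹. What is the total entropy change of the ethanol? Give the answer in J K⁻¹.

Warming step: ΔS₁ = m c ln(T_tr/T_i) = 231 × 2.37 × ln(351.5/318) = 54.83 J/K.
Phase change: ΔS₂ = +mL/T_tr = 231 × 834 / 351.5 = 548.1 J/K.
ΔS_total = (54.83) + (548.1) = 603 J/K.

ΔS = 603 J/K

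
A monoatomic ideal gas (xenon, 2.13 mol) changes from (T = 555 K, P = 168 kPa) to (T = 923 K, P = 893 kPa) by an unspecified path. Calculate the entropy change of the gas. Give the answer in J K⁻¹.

ΔS = nC_p ln(T₂/T₁) − nR ln(P₂/P₁), with C_p = 5R/2 = 20.79 J mol⁻¹ K⁻¹ for a monoatomic ideal gas.
ΔS = 2.13 × [20.79 × ln(923/555) − 8.314 × ln(893/168)] = -7.07 J/K.

ΔS = -7.07 J/K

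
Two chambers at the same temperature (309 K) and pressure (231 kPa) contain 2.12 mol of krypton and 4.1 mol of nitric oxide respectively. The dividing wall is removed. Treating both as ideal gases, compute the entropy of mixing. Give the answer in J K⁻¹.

ΔS_mix = 33.2 J/K

Mole fractions: x_A = 2.12/6.22 = 0.341, x_B = 0.659.
ΔS_mix = −R(n_A ln x_A + n_B ln x_B) = −8.314 × (2.12 ln 0.341 + 4.1 ln 0.659) = 33.2 J/K.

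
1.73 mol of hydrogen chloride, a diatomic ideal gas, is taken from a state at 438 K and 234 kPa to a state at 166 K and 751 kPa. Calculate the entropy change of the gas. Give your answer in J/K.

ΔS = nC_p ln(T₂/T₁) − nR ln(P₂/P₁), with C_p = 7R/2 = 29.1 J mol⁻¹ K⁻¹ for a diatomic ideal gas.
ΔS = 1.73 × [29.1 × ln(166/438) − 8.314 × ln(751/234)] = -65.6 J/K.

ΔS = -65.6 J/K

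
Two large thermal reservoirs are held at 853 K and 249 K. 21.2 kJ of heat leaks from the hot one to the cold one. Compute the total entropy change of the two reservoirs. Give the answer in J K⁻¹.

ΔS_total = 60.3 J/K

ΔS_hot = −Q/T_H = −21200/853 = -24.85 J/K and ΔS_cold = +Q/T_C = 21200/249 = 85.14 J/K.
ΔS_total = -24.85 + 85.14 = 60.3 J/K, positive as the second law requires.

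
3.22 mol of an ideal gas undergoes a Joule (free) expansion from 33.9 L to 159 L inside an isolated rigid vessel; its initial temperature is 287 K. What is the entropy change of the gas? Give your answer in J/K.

No heat is exchanged and no work is done, so the ideal-gas temperature stays constant.
Entropy is a state function; using a reversible isothermal path, ΔS_gas = nR ln(V₂/V₁) = 3.22 × 8.314 × ln(159/33.9) = 41.4 J/K.

ΔS_gas = 41.4 J/K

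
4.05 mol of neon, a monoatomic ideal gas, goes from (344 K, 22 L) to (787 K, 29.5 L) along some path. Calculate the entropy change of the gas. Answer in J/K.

Entropy is a state function: ΔS = nC_V ln(T₂/T₁) + nR ln(V₂/V₁), with C_V = 3R/2 = 12.47 J mol⁻¹ K⁻¹ for a monoatomic ideal gas.
ΔS = 4.05 × [12.47 × ln(787/344) + 8.314 × ln(29.5/22)] = 51.7 J/K.

ΔS = 51.7 J/K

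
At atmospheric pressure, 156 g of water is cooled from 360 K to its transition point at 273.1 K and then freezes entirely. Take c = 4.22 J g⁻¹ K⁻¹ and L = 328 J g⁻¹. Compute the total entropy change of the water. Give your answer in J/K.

Cooling step: ΔS₁ = m c ln(T_tr/T_i) = 156 × 4.22 × ln(273.1/360) = -181.9 J/K.
Phase change: ΔS₂ = −mL/T_tr = −156 × 328 / 273.1 = -187.4 J/K.
ΔS_total = (-181.9) + (-187.4) = -369 J/K.

ΔS = -369 J/K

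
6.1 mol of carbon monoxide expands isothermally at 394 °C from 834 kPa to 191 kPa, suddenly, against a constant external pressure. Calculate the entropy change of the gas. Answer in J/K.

Entropy is a state function, so ΔS_gas depends only on the end states.
For an isothermal ideal gas ΔS_gas = nR ln(P₁/P₂) = 6.1 × 8.314 × ln(834/191) = 74.8 J/K.

ΔS_gas = 74.8 J/K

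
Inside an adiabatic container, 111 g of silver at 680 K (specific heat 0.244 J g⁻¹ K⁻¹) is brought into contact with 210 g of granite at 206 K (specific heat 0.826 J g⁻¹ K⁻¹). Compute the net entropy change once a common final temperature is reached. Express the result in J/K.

Energy balance: T_f = (m₁c₁T₁ + m₂c₂T₂)/(m₁c₁ + m₂c₂) = 270.01 K.
ΔS₁ = m₁c₁ ln(T_f/T₁) = 27.084 × ln(270.01/680) = -25.02 J/K.
ΔS₂ = m₂c₂ ln(T_f/T₂) = 173.46 × ln(270.01/206) = 46.94 J/K.
ΔS_total = -25.02 + 46.94 = 21.9 J/K.

ΔS_total = 21.9 J/K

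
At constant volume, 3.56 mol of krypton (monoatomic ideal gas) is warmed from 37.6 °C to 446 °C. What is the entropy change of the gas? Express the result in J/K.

In kelvin: T₁ = 310.75 K, T₂ = 719.15 K. At constant volume, ΔS = nC_V ln(T₂/T₁) with C_V = 3R/2 = 12.47 J mol⁻¹ K⁻¹.
ΔS = 3.56 × 12.47 × ln(719.15/310.75) = 37.3 J/K.

ΔS = 37.3 J/K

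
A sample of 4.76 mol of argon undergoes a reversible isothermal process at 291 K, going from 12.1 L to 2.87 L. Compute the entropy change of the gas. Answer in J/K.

For an isothermal ideal gas ΔS_gas = nR ln(V₂/V₁) = 4.76 × 8.314 × ln(2.87/12.1) = -56.9 J/K.

ΔS_gas = -56.9 J/K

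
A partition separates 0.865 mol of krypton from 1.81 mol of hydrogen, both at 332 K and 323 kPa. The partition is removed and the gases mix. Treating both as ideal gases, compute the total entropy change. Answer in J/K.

Mole fractions: x_A = 0.865/2.67 = 0.323, x_B = 0.677.
ΔS_mix = −R(n_A ln x_A + n_B ln x_B) = −8.314 × (0.865 ln 0.323 + 1.81 ln 0.677) = 14 J/K.

ΔS_mix = 14 J/K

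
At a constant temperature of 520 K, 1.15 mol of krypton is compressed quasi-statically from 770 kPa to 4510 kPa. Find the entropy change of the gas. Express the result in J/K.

For an isothermal ideal gas ΔS_gas = nR ln(P₁/P₂) = 1.15 × 8.314 × ln(770/4510) = -16.9 J/K.

ΔS_gas = -16.9 J/K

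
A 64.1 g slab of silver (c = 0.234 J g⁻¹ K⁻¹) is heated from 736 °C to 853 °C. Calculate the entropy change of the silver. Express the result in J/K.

In kelvin: T₁ = 1009.15 K, T₂ = 1126.15 K. ΔS = ∫dQ_rev/T = m c ln(T₂/T₁) = 64.1 × 0.234 × ln(1126.15/1009.15) = 1.65 J/K.

ΔS = 1.65 J/K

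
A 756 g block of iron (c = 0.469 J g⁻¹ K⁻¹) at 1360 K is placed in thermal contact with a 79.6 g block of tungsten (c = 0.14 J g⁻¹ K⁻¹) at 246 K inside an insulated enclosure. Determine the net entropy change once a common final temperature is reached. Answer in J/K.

ΔS_total = 9.81 J/K

Energy balance: T_f = (m₁c₁T₁ + m₂c₂T₂)/(m₁c₁ + m₂c₂) = 1326.1 K.
ΔS₁ = m₁c₁ ln(T_f/T₁) = 354.564 × ln(1326.1/1360) = -8.962 J/K.
ΔS₂ = m₂c₂ ln(T_f/T₂) = 11.144 × ln(1326.1/246) = 18.77 J/K.
ΔS_total = -8.962 + 18.77 = 9.81 J/K.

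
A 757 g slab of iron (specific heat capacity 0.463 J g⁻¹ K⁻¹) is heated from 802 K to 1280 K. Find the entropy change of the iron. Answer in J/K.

ΔS = 164 J/K

ΔS = ∫dQ_rev/T = m c ln(T₂/T₁) = 757 × 0.463 × ln(1280/802) = 164 J/K.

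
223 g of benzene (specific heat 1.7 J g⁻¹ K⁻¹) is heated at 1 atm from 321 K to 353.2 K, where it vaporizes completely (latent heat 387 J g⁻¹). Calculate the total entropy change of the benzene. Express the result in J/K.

Warming step: ΔS₁ = m c ln(T_tr/T_i) = 223 × 1.7 × ln(353.2/321) = 36.24 J/K.
Phase change: ΔS₂ = +mL/T_tr = 223 × 387 / 353.2 = 244.3 J/K.
ΔS_total = (36.24) + (244.3) = 281 J/K.

ΔS = 281 J/K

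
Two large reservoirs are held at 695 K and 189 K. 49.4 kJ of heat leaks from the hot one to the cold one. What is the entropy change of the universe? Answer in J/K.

ΔS_total = 190 J/K

ΔS_hot = −Q/T_H = −49400/695 = -71.08 J/K and ΔS_cold = +Q/T_C = 49400/189 = 261.4 J/K.
ΔS_total = -71.08 + 261.4 = 190 J/K, positive as the second law requires.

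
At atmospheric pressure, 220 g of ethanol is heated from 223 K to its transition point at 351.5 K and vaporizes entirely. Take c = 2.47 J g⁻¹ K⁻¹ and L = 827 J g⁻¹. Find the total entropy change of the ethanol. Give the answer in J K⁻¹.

ΔS = 765 J/K

Warming step: ΔS₁ = m c ln(T_tr/T_i) = 220 × 2.47 × ln(351.5/223) = 247.3 J/K.
Phase change: ΔS₂ = +mL/T_tr = 220 × 827 / 351.5 = 517.6 J/K.
ΔS_total = (247.3) + (517.6) = 765 J/K.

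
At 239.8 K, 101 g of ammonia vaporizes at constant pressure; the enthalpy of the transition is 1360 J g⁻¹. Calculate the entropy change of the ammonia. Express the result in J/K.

ΔS = 573 J/K

Heat absorbed by the substance: Q = mL = 101 × 1360 = 137360 J.
At constant T, ΔS = Q_rev/T = 137360 / 239.8 = 573 J/K.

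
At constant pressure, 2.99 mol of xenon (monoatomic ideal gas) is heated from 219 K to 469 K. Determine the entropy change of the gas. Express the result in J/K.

At constant pressure, ΔS = nC_p ln(T₂/T₁) with C_p = 5R/2 = 20.79 J mol⁻¹ K⁻¹.
ΔS = 2.99 × 20.79 × ln(469/219) = 47.3 J/K.

ΔS = 47.3 J/K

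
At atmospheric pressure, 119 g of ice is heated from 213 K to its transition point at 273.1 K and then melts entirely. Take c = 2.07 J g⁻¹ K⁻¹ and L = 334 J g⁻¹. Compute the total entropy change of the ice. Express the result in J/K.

Warming step: ΔS₁ = m c ln(T_tr/T_i) = 119 × 2.07 × ln(273.1/213) = 61.22 J/K.
Phase change: ΔS₂ = +mL/T_tr = 119 × 334 / 273.1 = 145.5 J/K.
ΔS_total = (61.22) + (145.5) = 207 J/K.

ΔS = 207 J/K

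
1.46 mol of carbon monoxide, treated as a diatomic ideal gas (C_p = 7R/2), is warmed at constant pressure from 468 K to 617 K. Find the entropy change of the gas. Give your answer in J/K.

ΔS = 11.7 J/K

At constant pressure, ΔS = nC_p ln(T₂/T₁) with C_p = 7R/2 = 29.1 J mol⁻¹ K⁻¹.
ΔS = 1.46 × 29.1 × ln(617/468) = 11.7 J/K.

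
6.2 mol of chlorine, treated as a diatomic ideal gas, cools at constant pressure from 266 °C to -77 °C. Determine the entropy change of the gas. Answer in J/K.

In kelvin: T₁ = 539.15 K, T₂ = 196.15 K. At constant pressure, ΔS = nC_p ln(T₂/T₁) with C_p = 7R/2 = 29.1 J mol⁻¹ K⁻¹.
ΔS = 6.2 × 29.1 × ln(196.15/539.15) = -182 J/K.

ΔS = -182 J/K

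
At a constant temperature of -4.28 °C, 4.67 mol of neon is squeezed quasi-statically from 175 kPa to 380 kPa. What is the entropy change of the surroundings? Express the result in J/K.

ΔS_surr = 30.1 J/K

For an isothermal ideal gas ΔS_gas = nR ln(P₁/P₂) = 4.67 × 8.314 × ln(175/380) = -30.1 J/K.
The process is reversible, so ΔS_surr = −ΔS_gas = 30.1 J/K and ΔS_universe = 0.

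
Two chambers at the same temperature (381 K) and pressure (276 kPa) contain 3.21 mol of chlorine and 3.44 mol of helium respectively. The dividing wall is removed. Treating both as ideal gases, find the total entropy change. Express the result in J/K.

ΔS_mix = 38.3 J/K

Mole fractions: x_A = 3.21/6.65 = 0.483, x_B = 0.517.
ΔS_mix = −R(n_A ln x_A + n_B ln x_B) = −8.314 × (3.21 ln 0.483 + 3.44 ln 0.517) = 38.3 J/K.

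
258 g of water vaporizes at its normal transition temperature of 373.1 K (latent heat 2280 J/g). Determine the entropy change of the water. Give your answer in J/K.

ΔS = 1580 J/K

Heat absorbed by the substance: Q = mL = 258 × 2280 = 588240 J.
At constant T, ΔS = Q_rev/T = 588240 / 373.1 = 1580 J/K.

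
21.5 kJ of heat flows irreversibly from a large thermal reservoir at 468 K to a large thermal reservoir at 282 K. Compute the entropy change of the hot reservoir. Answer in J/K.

The hot reservoir loses heat Q, so ΔS_hot = −Q/T_H = −21500/468 = -45.9 J/K.

ΔS_hot = -45.9 J/K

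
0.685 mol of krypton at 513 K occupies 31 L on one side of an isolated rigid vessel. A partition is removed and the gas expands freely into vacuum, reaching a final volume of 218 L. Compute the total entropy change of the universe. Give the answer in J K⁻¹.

No heat is exchanged and no work is done, so the ideal-gas temperature stays constant.
Entropy is a state function; using a reversible isothermal path, ΔS_gas = nR ln(V₂/V₁) = 0.685 × 8.314 × ln(218/31) = 11.1 J/K.
The insulated surroundings exchange no heat, so ΔS_surr = 0 and ΔS_universe = ΔS_gas.

ΔS_universe = 11.1 J/K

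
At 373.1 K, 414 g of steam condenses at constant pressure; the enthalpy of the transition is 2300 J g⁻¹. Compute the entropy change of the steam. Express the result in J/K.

ΔS = -2550 J/K

Heat released by the substance: Q = −mL = −414 × 2300 = −952200 J.
At constant T, ΔS = Q_rev/T = −952200 / 373.1 = -2550 J/K.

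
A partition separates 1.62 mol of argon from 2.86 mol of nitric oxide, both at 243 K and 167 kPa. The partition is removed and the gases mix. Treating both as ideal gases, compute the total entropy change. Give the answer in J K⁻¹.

Mole fractions: x_A = 1.62/4.48 = 0.362, x_B = 0.638.
ΔS_mix = −R(n_A ln x_A + n_B ln x_B) = −8.314 × (1.62 ln 0.362 + 2.86 ln 0.638) = 24.4 J/K.

ΔS_mix = 24.4 J/K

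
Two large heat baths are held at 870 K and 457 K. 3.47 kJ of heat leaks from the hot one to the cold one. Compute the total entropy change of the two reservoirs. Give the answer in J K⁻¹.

ΔS_hot = −Q/T_H = −3470/870 = -3.989 J/K and ΔS_cold = +Q/T_C = 3470/457 = 7.593 J/K.
ΔS_total = -3.989 + 7.593 = 3.6 J/K, positive as the second law requires.

ΔS_total = 3.6 J/K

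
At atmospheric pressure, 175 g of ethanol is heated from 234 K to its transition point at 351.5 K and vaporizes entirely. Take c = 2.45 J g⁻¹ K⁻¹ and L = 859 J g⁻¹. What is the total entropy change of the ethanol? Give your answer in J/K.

Warming step: ΔS₁ = m c ln(T_tr/T_i) = 175 × 2.45 × ln(351.5/234) = 174.5 J/K.
Phase change: ΔS₂ = +mL/T_tr = 175 × 859 / 351.5 = 427.7 J/K.
ΔS_total = (174.5) + (427.7) = 602 J/K.

ΔS = 602 J/K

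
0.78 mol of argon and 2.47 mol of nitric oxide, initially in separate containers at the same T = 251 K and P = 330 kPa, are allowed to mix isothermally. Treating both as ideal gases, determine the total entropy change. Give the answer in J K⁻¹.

Mole fractions: x_A = 0.78/3.25 = 0.24, x_B = 0.76.
ΔS_mix = −R(n_A ln x_A + n_B ln x_B) = −8.314 × (0.78 ln 0.24 + 2.47 ln 0.76) = 14.9 J/K.

ΔS_mix = 14.9 J/K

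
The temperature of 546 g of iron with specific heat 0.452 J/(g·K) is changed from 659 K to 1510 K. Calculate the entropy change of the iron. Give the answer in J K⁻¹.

ΔS = ∫dQ_rev/T = m c ln(T₂/T₁) = 546 × 0.452 × ln(1510/659) = 205 J/K.

ΔS = 205 J/K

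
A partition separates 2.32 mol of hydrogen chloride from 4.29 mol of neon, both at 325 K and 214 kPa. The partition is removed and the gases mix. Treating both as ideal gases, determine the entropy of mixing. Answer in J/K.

Mole fractions: x_A = 2.32/6.61 = 0.351, x_B = 0.649.
ΔS_mix = −R(n_A ln x_A + n_B ln x_B) = −8.314 × (2.32 ln 0.351 + 4.29 ln 0.649) = 35.6 J/K.

ΔS_mix = 35.6 J/K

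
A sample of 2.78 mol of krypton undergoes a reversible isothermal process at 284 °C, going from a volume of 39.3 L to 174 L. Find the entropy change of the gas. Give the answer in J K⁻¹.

ΔS_gas = 34.4 J/K

For an isothermal ideal gas ΔS_gas = nR ln(V₂/V₁) = 2.78 × 8.314 × ln(174/39.3) = 34.4 J/K.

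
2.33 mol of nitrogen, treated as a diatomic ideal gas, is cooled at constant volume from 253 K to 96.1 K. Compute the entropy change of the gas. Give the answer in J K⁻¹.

ΔS = -46.9 J/K

At constant volume, ΔS = nC_V ln(T₂/T₁) with C_V = 5R/2 = 20.79 J mol⁻¹ K⁻¹.
ΔS = 2.33 × 20.79 × ln(96.1/253) = -46.9 J/K.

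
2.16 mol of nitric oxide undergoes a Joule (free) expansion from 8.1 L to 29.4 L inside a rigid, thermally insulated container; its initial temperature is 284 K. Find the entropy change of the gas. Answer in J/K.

No heat is exchanged and no work is done, so the ideal-gas temperature stays constant.
Entropy is a state function; using a reversible isothermal path, ΔS_gas = nR ln(V₂/V₁) = 2.16 × 8.314 × ln(29.4/8.1) = 23.2 J/K.

ΔS_gas = 23.2 J/K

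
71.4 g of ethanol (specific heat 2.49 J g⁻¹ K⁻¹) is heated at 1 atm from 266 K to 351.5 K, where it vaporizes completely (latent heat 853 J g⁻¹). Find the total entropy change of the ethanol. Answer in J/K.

ΔS = 223 J/K

Warming step: ΔS₁ = m c ln(T_tr/T_i) = 71.4 × 2.49 × ln(351.5/266) = 49.55 J/K.
Phase change: ΔS₂ = +mL/T_tr = 71.4 × 853 / 351.5 = 173.3 J/K.
ΔS_total = (49.55) + (173.3) = 223 J/K.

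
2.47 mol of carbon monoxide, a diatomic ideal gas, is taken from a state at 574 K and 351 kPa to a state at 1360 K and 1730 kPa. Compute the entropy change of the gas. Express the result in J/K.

ΔS = nC_p ln(T₂/T₁) − nR ln(P₂/P₁), with C_p = 7R/2 = 29.1 J mol⁻¹ K⁻¹ for a diatomic ideal gas.
ΔS = 2.47 × [29.1 × ln(1360/574) − 8.314 × ln(1730/351)] = 29.2 J/K.

ΔS = 29.2 J/K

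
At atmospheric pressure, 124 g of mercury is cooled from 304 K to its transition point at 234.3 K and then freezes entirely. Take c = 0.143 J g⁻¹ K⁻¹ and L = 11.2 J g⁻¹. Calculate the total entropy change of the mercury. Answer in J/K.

Cooling step: ΔS₁ = m c ln(T_tr/T_i) = 124 × 0.143 × ln(234.3/304) = -4.618 J/K.
Phase change: ΔS₂ = −mL/T_tr = −124 × 11.2 / 234.3 = -5.927 J/K.
ΔS_total = (-4.618) + (-5.927) = -10.5 J/K.

ΔS = -10.5 J/K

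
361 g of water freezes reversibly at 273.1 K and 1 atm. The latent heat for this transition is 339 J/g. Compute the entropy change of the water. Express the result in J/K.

ΔS = -448 J/K

Heat released by the substance: Q = −mL = −361 × 339 = −122379 J.
At constant T, ΔS = Q_rev/T = −122379 / 273.1 = -448 J/K.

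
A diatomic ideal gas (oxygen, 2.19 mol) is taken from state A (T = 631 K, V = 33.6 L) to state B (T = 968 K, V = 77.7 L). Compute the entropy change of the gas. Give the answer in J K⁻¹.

ΔS = 34.7 J/K

Entropy is a state function: ΔS = nC_V ln(T₂/T₁) + nR ln(V₂/V₁), with C_V = 5R/2 = 20.79 J mol⁻¹ K⁻¹ for a diatomic ideal gas.
ΔS = 2.19 × [20.79 × ln(968/631) + 8.314 × ln(77.7/33.6)] = 34.7 J/K.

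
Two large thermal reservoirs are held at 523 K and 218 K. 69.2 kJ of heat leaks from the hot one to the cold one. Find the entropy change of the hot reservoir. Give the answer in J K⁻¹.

ΔS_hot = -132 J/K

The hot reservoir loses heat Q, so ΔS_hot = −Q/T_H = −69200/523 = -132 J/K.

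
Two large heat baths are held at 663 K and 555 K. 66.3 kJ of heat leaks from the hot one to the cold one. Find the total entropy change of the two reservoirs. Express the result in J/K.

ΔS_hot = −Q/T_H = −66300/663 = -100 J/K and ΔS_cold = +Q/T_C = 66300/555 = 119.5 J/K.
ΔS_total = -100 + 119.5 = 19.5 J/K, positive as the second law requires.

ΔS_total = 19.5 J/K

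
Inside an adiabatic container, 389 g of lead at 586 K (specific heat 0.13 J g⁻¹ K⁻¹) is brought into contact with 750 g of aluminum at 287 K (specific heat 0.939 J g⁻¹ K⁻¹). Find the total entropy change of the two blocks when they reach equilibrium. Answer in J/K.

ΔS_total = 14.8 J/K

Energy balance: T_f = (m₁c₁T₁ + m₂c₂T₂)/(m₁c₁ + m₂c₂) = 307.03 K.
ΔS₁ = m₁c₁ ln(T_f/T₁) = 50.57 × ln(307.03/586) = -32.69 J/K.
ΔS₂ = m₂c₂ ln(T_f/T₂) = 704.25 × ln(307.03/287) = 47.52 J/K.
ΔS_total = -32.69 + 47.52 = 14.8 J/K.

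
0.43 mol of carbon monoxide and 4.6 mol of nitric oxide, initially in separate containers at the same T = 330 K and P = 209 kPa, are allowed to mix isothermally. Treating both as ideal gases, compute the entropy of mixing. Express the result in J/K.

Mole fractions: x_A = 0.43/5.03 = 0.0855, x_B = 0.915.
ΔS_mix = −R(n_A ln x_A + n_B ln x_B) = −8.314 × (0.43 ln 0.0855 + 4.6 ln 0.915) = 12.2 J/K.

ΔS_mix = 12.2 J/K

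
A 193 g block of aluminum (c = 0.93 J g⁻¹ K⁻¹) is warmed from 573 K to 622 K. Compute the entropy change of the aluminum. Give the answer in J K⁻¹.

ΔS = ∫dQ_rev/T = m c ln(T₂/T₁) = 193 × 0.93 × ln(622/573) = 14.7 J/K.

ΔS = 14.7 J/K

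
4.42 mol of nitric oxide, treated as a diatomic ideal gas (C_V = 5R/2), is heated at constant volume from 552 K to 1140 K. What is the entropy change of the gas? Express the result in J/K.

At constant volume, ΔS = nC_V ln(T₂/T₁) with C_V = 5R/2 = 20.79 J mol⁻¹ K⁻¹.
ΔS = 4.42 × 20.79 × ln(1140/552) = 66.6 J/K.

ΔS = 66.6 J/K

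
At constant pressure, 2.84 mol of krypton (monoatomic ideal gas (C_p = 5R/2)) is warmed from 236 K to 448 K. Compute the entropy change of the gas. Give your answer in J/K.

At constant pressure, ΔS = nC_p ln(T₂/T₁) with C_p = 5R/2 = 20.79 J mol⁻¹ K⁻¹.
ΔS = 2.84 × 20.79 × ln(448/236) = 37.8 J/K.

ΔS = 37.8 J/K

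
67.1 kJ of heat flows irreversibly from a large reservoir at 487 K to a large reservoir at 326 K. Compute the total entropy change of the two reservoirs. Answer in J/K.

ΔS_total = 68 J/K

ΔS_hot = −Q/T_H = −67100/487 = -137.8 J/K and ΔS_cold = +Q/T_C = 67100/326 = 205.8 J/K.
ΔS_total = -137.8 + 205.8 = 68 J/K, positive as the second law requires.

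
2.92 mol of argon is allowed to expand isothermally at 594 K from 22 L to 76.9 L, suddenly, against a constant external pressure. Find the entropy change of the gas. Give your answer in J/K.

Entropy is a state function, so ΔS_gas depends only on the end states.
For an isothermal ideal gas ΔS_gas = nR ln(V₂/V₁) = 2.92 × 8.314 × ln(76.9/22) = 30.4 J/K.

ΔS_gas = 30.4 J/K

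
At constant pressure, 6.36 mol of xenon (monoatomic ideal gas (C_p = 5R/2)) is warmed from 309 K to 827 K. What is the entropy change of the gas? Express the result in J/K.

ΔS = 130 J/K

At constant pressure, ΔS = nC_p ln(T₂/T₁) with C_p = 5R/2 = 20.79 J mol⁻¹ K⁻¹.
ΔS = 6.36 × 20.79 × ln(827/309) = 130 J/K.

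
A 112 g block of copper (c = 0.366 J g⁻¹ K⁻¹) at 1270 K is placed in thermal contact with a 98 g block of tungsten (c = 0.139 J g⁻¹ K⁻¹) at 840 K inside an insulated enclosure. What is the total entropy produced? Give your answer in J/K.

ΔS_total = 0.812 J/K

Energy balance: T_f = (m₁c₁T₁ + m₂c₂T₂)/(m₁c₁ + m₂c₂) = 1162.7 K.
ΔS₁ = m₁c₁ ln(T_f/T₁) = 40.992 × ln(1162.7/1270) = -3.617 J/K.
ΔS₂ = m₂c₂ ln(T_f/T₂) = 13.622 × ln(1162.7/840) = 4.429 J/K.
ΔS_total = -3.617 + 4.429 = 0.812 J/K.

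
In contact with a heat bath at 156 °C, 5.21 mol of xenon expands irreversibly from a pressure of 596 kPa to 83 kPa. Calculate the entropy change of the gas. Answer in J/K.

ΔS_gas = 85.4 J/K

Entropy is a state function, so ΔS_gas depends only on the end states.
For an isothermal ideal gas ΔS_gas = nR ln(P₁/P₂) = 5.21 × 8.314 × ln(596/83) = 85.4 J/K.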